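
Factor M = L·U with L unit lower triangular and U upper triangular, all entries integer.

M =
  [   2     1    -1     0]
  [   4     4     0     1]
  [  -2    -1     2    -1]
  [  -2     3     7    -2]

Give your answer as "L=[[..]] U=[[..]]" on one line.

L=[[1,0,0,0],[2,1,0,0],[-1,0,1,0],[-1,2,2,1]] U=[[2,1,-1,0],[0,2,2,1],[0,0,1,-1],[0,0,0,-2]]

  R1 -= 2·R0 → [0,2,2,1]
  R2 -= -1·R0 → [0,0,1,-1]
  R3 -= -1·R0 → [0,4,6,-2]
  R2 -= 0·R1 → [0,0,1,-1]
  R3 -= 2·R1 → [0,0,2,-4]
  R3 -= 2·R2 → [0,0,0,-2]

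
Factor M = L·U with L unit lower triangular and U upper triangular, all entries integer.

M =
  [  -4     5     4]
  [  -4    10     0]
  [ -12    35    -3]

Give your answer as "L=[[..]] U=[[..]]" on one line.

  R1 -= 1·R0 → [0,5,-4]
  R2 -= 3·R0 → [0,20,-15]
  R2 -= 4·R1 → [0,0,1]

L=[[1,0,0],[1,1,0],[3,4,1]] U=[[-4,5,4],[0,5,-4],[0,0,1]]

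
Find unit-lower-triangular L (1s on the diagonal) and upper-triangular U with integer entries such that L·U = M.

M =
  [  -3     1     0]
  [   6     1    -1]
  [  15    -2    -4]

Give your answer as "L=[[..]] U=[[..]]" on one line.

L=[[1,0,0],[-2,1,0],[-5,1,1]] U=[[-3,1,0],[0,3,-1],[0,0,-3]]

  R1 -= -2·R0 → [0,3,-1]
  R2 -= -5·R0 → [0,3,-4]
  R2 -= 1·R1 → [0,0,-3]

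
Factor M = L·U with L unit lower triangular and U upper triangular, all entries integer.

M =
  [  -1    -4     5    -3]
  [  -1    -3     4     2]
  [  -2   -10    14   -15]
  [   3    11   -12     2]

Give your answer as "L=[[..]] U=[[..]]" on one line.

  r1 -= 1·r0 → [0,1,-1,5]
  r2 -= 2·r0 → [0,-2,4,-9]
  r3 -= -3·r0 → [0,-1,3,-7]
  r2 -= -2·r1 → [0,0,2,1]
  r3 -= -1·r1 → [0,0,2,-2]
  r3 -= 1·r2 → [0,0,0,-3]

L=[[1,0,0,0],[1,1,0,0],[2,-2,1,0],[-3,-1,1,1]] U=[[-1,-4,5,-3],[0,1,-1,5],[0,0,2,1],[0,0,0,-3]]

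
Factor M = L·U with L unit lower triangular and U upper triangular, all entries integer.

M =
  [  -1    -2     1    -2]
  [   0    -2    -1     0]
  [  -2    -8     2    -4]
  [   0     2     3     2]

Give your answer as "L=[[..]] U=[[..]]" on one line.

  r1 -= 0·r0 → [0,-2,-1,0]
  r2 -= 2·r0 → [0,-4,0,0]
  r3 -= 0·r0 → [0,2,3,2]
  r2 -= 2·r1 → [0,0,2,0]
  r3 -= -1·r1 → [0,0,2,2]
  r3 -= 1·r2 → [0,0,0,2]

L=[[1,0,0,0],[0,1,0,0],[2,2,1,0],[0,-1,1,1]] U=[[-1,-2,1,-2],[0,-2,-1,0],[0,0,2,0],[0,0,0,2]]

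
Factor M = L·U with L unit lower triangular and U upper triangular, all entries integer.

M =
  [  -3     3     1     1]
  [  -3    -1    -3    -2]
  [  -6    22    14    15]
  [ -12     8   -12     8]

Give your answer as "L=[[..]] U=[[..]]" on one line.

  R1 -= 1·R0 → [0,-4,-4,-3]
  R2 -= 2·R0 → [0,16,12,13]
  R3 -= 4·R0 → [0,-4,-16,4]
  R2 -= -4·R1 → [0,0,-4,1]
  R3 -= 1·R1 → [0,0,-12,7]
  R3 -= 3·R2 → [0,0,0,4]

L=[[1,0,0,0],[1,1,0,0],[2,-4,1,0],[4,1,3,1]] U=[[-3,3,1,1],[0,-4,-4,-3],[0,0,-4,1],[0,0,0,4]]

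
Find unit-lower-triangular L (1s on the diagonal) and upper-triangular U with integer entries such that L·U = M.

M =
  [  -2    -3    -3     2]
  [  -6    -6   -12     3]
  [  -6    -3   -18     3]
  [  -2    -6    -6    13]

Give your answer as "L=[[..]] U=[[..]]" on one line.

L=[[1,0,0,0],[3,1,0,0],[3,2,1,0],[1,-1,2,1]] U=[[-2,-3,-3,2],[0,3,-3,-3],[0,0,-3,3],[0,0,0,2]]

  R1 -= 3·R0 → [0,3,-3,-3]
  R2 -= 3·R0 → [0,6,-9,-3]
  R3 -= 1·R0 → [0,-3,-3,11]
  R2 -= 2·R1 → [0,0,-3,3]
  R3 -= -1·R1 → [0,0,-6,8]
  R3 -= 2·R2 → [0,0,0,2]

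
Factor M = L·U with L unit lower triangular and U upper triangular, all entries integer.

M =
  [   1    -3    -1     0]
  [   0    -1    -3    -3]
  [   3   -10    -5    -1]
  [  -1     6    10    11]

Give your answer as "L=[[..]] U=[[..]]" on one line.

  R1 -= 0·R0 → [0,-1,-3,-3]
  R2 -= 3·R0 → [0,-1,-2,-1]
  R3 -= -1·R0 → [0,3,9,11]
  R2 -= 1·R1 → [0,0,1,2]
  R3 -= -3·R1 → [0,0,0,2]
  R3 -= 0·R2 → [0,0,0,2]

L=[[1,0,0,0],[0,1,0,0],[3,1,1,0],[-1,-3,0,1]] U=[[1,-3,-1,0],[0,-1,-3,-3],[0,0,1,2],[0,0,0,2]]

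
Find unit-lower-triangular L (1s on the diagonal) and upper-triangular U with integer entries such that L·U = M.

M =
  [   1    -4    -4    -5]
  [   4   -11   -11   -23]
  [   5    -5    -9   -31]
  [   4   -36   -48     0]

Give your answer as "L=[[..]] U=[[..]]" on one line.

L=[[1,0,0,0],[4,1,0,0],[5,3,1,0],[4,-4,3,1]] U=[[1,-4,-4,-5],[0,5,5,-3],[0,0,-4,3],[0,0,0,-1]]

  R1 -= 4·R0 → [0,5,5,-3]
  R2 -= 5·R0 → [0,15,11,-6]
  R3 -= 4·R0 → [0,-20,-32,20]
  R2 -= 3·R1 → [0,0,-4,3]
  R3 -= -4·R1 → [0,0,-12,8]
  R3 -= 3·R2 → [0,0,0,-1]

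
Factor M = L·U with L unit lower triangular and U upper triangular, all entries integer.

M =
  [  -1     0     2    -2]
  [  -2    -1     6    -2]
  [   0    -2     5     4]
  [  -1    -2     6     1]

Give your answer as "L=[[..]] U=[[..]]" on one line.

  row1 -= 2·row0 → [0,-1,2,2]
  row2 -= 0·row0 → [0,-2,5,4]
  row3 -= 1·row0 → [0,-2,4,3]
  row2 -= 2·row1 → [0,0,1,0]
  row3 -= 2·row1 → [0,0,0,-1]
  row3 -= 0·row2 → [0,0,0,-1]

L=[[1,0,0,0],[2,1,0,0],[0,2,1,0],[1,2,0,1]] U=[[-1,0,2,-2],[0,-1,2,2],[0,0,1,0],[0,0,0,-1]]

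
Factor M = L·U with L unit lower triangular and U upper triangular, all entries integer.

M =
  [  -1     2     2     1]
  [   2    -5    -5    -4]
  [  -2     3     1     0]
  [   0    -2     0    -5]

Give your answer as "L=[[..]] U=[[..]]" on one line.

L=[[1,0,0,0],[-2,1,0,0],[2,1,1,0],[0,2,-1,1]] U=[[-1,2,2,1],[0,-1,-1,-2],[0,0,-2,0],[0,0,0,-1]]

  row1 -= -2·row0 → [0,-1,-1,-2]
  row2 -= 2·row0 → [0,-1,-3,-2]
  row3 -= 0·row0 → [0,-2,0,-5]
  row2 -= 1·row1 → [0,0,-2,0]
  row3 -= 2·row1 → [0,0,2,-1]
  row3 -= -1·row2 → [0,0,0,-1]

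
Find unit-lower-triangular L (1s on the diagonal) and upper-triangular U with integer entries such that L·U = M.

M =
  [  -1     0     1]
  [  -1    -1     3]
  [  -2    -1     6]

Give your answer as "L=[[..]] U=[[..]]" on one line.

L=[[1,0,0],[1,1,0],[2,1,1]] U=[[-1,0,1],[0,-1,2],[0,0,2]]

  R1 -= 1·R0 → [0,-1,2]
  R2 -= 2·R0 → [0,-1,4]
  R2 -= 1·R1 → [0,0,2]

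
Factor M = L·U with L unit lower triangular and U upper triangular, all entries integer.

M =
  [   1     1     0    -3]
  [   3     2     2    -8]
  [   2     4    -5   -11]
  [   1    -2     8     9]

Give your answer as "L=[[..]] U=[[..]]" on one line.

L=[[1,0,0,0],[3,1,0,0],[2,-2,1,0],[1,3,-2,1]] U=[[1,1,0,-3],[0,-1,2,1],[0,0,-1,-3],[0,0,0,3]]

  row1 -= 3·row0 → [0,-1,2,1]
  row2 -= 2·row0 → [0,2,-5,-5]
  row3 -= 1·row0 → [0,-3,8,12]
  row2 -= -2·row1 → [0,0,-1,-3]
  row3 -= 3·row1 → [0,0,2,9]
  row3 -= -2·row2 → [0,0,0,3]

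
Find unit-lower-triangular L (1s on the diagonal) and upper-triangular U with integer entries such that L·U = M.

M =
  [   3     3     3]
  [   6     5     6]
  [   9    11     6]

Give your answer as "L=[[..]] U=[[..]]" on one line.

L=[[1,0,0],[2,1,0],[3,-2,1]] U=[[3,3,3],[0,-1,0],[0,0,-3]]

  R1 -= 2·R0 → [0,-1,0]
  R2 -= 3·R0 → [0,2,-3]
  R2 -= -2·R1 → [0,0,-3]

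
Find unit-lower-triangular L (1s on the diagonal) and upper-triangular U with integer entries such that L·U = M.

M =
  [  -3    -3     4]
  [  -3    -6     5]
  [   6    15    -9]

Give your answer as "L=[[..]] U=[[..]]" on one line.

L=[[1,0,0],[1,1,0],[-2,-3,1]] U=[[-3,-3,4],[0,-3,1],[0,0,2]]

  R1 -= 1·R0 → [0,-3,1]
  R2 -= -2·R0 → [0,9,-1]
  R2 -= -3·R1 → [0,0,2]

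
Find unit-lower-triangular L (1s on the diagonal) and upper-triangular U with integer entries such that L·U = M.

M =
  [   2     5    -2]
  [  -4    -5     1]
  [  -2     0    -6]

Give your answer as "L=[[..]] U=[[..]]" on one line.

  row1 -= -2·row0 → [0,5,-3]
  row2 -= -1·row0 → [0,5,-8]
  row2 -= 1·row1 → [0,0,-5]

L=[[1,0,0],[-2,1,0],[-1,1,1]] U=[[2,5,-2],[0,5,-3],[0,0,-5]]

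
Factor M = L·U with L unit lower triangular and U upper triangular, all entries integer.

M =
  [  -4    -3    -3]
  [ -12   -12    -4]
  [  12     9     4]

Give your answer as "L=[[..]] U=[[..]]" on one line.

L=[[1,0,0],[3,1,0],[-3,0,1]] U=[[-4,-3,-3],[0,-3,5],[0,0,-5]]

  r1 -= 3·r0 → [0,-3,5]
  r2 -= -3·r0 → [0,0,-5]
  r2 -= 0·r1 → [0,0,-5]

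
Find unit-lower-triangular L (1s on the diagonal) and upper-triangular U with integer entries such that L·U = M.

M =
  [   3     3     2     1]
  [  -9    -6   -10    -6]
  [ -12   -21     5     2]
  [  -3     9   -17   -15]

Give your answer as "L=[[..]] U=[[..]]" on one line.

L=[[1,0,0,0],[-3,1,0,0],[-4,-3,1,0],[-1,4,1,1]] U=[[3,3,2,1],[0,3,-4,-3],[0,0,1,-3],[0,0,0,1]]

  row1 -= -3·row0 → [0,3,-4,-3]
  row2 -= -4·row0 → [0,-9,13,6]
  row3 -= -1·row0 → [0,12,-15,-14]
  row2 -= -3·row1 → [0,0,1,-3]
  row3 -= 4·row1 → [0,0,1,-2]
  row3 -= 1·row2 → [0,0,0,1]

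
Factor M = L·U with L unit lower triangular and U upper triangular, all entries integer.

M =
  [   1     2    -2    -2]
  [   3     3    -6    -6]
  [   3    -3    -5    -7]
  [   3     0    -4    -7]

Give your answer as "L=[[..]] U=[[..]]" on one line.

L=[[1,0,0,0],[3,1,0,0],[3,3,1,0],[3,2,2,1]] U=[[1,2,-2,-2],[0,-3,0,0],[0,0,1,-1],[0,0,0,1]]

  r1 -= 3·r0 → [0,-3,0,0]
  r2 -= 3·r0 → [0,-9,1,-1]
  r3 -= 3·r0 → [0,-6,2,-1]
  r2 -= 3·r1 → [0,0,1,-1]
  r3 -= 2·r1 → [0,0,2,-1]
  r3 -= 2·r2 → [0,0,0,1]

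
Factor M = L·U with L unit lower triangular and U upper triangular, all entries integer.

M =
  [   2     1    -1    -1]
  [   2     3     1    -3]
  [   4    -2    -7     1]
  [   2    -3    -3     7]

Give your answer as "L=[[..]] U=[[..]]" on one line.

  r1 -= 1·r0 → [0,2,2,-2]
  r2 -= 2·r0 → [0,-4,-5,3]
  r3 -= 1·r0 → [0,-4,-2,8]
  r2 -= -2·r1 → [0,0,-1,-1]
  r3 -= -2·r1 → [0,0,2,4]
  r3 -= -2·r2 → [0,0,0,2]

L=[[1,0,0,0],[1,1,0,0],[2,-2,1,0],[1,-2,-2,1]] U=[[2,1,-1,-1],[0,2,2,-2],[0,0,-1,-1],[0,0,0,2]]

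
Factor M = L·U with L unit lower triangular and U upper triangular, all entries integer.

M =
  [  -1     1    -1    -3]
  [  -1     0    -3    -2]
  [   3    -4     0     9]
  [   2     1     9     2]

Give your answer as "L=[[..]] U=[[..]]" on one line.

L=[[1,0,0,0],[1,1,0,0],[-3,1,1,0],[-2,-3,-1,1]] U=[[-1,1,-1,-3],[0,-1,-2,1],[0,0,-1,-1],[0,0,0,-2]]

  R1 -= 1·R0 → [0,-1,-2,1]
  R2 -= -3·R0 → [0,-1,-3,0]
  R3 -= -2·R0 → [0,3,7,-4]
  R2 -= 1·R1 → [0,0,-1,-1]
  R3 -= -3·R1 → [0,0,1,-1]
  R3 -= -1·R2 → [0,0,0,-2]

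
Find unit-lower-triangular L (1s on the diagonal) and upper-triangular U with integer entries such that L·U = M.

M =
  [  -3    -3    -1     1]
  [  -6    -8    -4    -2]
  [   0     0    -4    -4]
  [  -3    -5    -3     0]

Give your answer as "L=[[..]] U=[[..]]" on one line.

  r1 -= 2·r0 → [0,-2,-2,-4]
  r2 -= 0·r0 → [0,0,-4,-4]
  r3 -= 1·r0 → [0,-2,-2,-1]
  r2 -= 0·r1 → [0,0,-4,-4]
  r3 -= 1·r1 → [0,0,0,3]
  r3 -= 0·r2 → [0,0,0,3]

L=[[1,0,0,0],[2,1,0,0],[0,0,1,0],[1,1,0,1]] U=[[-3,-3,-1,1],[0,-2,-2,-4],[0,0,-4,-4],[0,0,0,3]]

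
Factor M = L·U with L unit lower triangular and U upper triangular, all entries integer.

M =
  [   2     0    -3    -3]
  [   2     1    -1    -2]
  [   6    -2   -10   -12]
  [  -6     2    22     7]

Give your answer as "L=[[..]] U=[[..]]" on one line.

L=[[1,0,0,0],[1,1,0,0],[3,-2,1,0],[-3,2,3,1]] U=[[2,0,-3,-3],[0,1,2,1],[0,0,3,-1],[0,0,0,-1]]

  r1 -= 1·r0 → [0,1,2,1]
  r2 -= 3·r0 → [0,-2,-1,-3]
  r3 -= -3·r0 → [0,2,13,-2]
  r2 -= -2·r1 → [0,0,3,-1]
  r3 -= 2·r1 → [0,0,9,-4]
  r3 -= 3·r2 → [0,0,0,-1]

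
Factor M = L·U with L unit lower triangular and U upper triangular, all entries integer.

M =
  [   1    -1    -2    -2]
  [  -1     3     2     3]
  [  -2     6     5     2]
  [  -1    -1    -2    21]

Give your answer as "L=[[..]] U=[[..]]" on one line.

L=[[1,0,0,0],[-1,1,0,0],[-2,2,1,0],[-1,-1,-4,1]] U=[[1,-1,-2,-2],[0,2,0,1],[0,0,1,-4],[0,0,0,4]]

  row1 -= -1·row0 → [0,2,0,1]
  row2 -= -2·row0 → [0,4,1,-2]
  row3 -= -1·row0 → [0,-2,-4,19]
  row2 -= 2·row1 → [0,0,1,-4]
  row3 -= -1·row1 → [0,0,-4,20]
  row3 -= -4·row2 → [0,0,0,4]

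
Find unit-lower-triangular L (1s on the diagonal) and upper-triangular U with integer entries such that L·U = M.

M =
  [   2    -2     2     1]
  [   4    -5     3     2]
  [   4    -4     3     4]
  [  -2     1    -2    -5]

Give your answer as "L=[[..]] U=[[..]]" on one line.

  R1 -= 2·R0 → [0,-1,-1,0]
  R2 -= 2·R0 → [0,0,-1,2]
  R3 -= -1·R0 → [0,-1,0,-4]
  R2 -= 0·R1 → [0,0,-1,2]
  R3 -= 1·R1 → [0,0,1,-4]
  R3 -= -1·R2 → [0,0,0,-2]

L=[[1,0,0,0],[2,1,0,0],[2,0,1,0],[-1,1,-1,1]] U=[[2,-2,2,1],[0,-1,-1,0],[0,0,-1,2],[0,0,0,-2]]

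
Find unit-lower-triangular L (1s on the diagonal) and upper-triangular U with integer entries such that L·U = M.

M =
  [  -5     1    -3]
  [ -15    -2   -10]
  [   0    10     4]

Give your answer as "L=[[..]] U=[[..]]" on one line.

  r1 -= 3·r0 → [0,-5,-1]
  r2 -= 0·r0 → [0,10,4]
  r2 -= -2·r1 → [0,0,2]

L=[[1,0,0],[3,1,0],[0,-2,1]] U=[[-5,1,-3],[0,-5,-1],[0,0,2]]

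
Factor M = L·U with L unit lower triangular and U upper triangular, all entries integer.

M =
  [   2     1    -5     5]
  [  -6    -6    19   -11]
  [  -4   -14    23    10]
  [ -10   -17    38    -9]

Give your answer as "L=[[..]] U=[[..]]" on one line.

L=[[1,0,0,0],[-3,1,0,0],[-2,4,1,0],[-5,4,1,1]] U=[[2,1,-5,5],[0,-3,4,4],[0,0,-3,4],[0,0,0,-4]]

  r1 -= -3·r0 → [0,-3,4,4]
  r2 -= -2·r0 → [0,-12,13,20]
  r3 -= -5·r0 → [0,-12,13,16]
  r2 -= 4·r1 → [0,0,-3,4]
  r3 -= 4·r1 → [0,0,-3,0]
  r3 -= 1·r2 → [0,0,0,-4]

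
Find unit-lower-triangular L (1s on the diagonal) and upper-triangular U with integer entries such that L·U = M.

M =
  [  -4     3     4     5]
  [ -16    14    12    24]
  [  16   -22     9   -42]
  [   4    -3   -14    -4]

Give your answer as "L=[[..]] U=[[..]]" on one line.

  row1 -= 4·row0 → [0,2,-4,4]
  row2 -= -4·row0 → [0,-10,25,-22]
  row3 -= -1·row0 → [0,0,-10,1]
  row2 -= -5·row1 → [0,0,5,-2]
  row3 -= 0·row1 → [0,0,-10,1]
  row3 -= -2·row2 → [0,0,0,-3]

L=[[1,0,0,0],[4,1,0,0],[-4,-5,1,0],[-1,0,-2,1]] U=[[-4,3,4,5],[0,2,-4,4],[0,0,5,-2],[0,0,0,-3]]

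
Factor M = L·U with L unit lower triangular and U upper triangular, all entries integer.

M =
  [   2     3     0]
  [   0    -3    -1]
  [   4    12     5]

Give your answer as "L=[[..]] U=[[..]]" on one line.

  r1 -= 0·r0 → [0,-3,-1]
  r2 -= 2·r0 → [0,6,5]
  r2 -= -2·r1 → [0,0,3]

L=[[1,0,0],[0,1,0],[2,-2,1]] U=[[2,3,0],[0,-3,-1],[0,0,3]]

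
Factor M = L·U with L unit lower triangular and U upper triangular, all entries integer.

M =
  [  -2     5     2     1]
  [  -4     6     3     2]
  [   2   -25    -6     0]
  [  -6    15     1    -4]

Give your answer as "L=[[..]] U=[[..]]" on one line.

  row1 -= 2·row0 → [0,-4,-1,0]
  row2 -= -1·row0 → [0,-20,-4,1]
  row3 -= 3·row0 → [0,0,-5,-7]
  row2 -= 5·row1 → [0,0,1,1]
  row3 -= 0·row1 → [0,0,-5,-7]
  row3 -= -5·row2 → [0,0,0,-2]

L=[[1,0,0,0],[2,1,0,0],[-1,5,1,0],[3,0,-5,1]] U=[[-2,5,2,1],[0,-4,-1,0],[0,0,1,1],[0,0,0,-2]]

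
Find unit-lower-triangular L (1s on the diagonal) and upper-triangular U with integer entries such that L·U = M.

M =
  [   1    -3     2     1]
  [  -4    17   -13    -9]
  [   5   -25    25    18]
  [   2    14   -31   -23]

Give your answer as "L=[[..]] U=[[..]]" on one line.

  r1 -= -4·r0 → [0,5,-5,-5]
  r2 -= 5·r0 → [0,-10,15,13]
  r3 -= 2·r0 → [0,20,-35,-25]
  r2 -= -2·r1 → [0,0,5,3]
  r3 -= 4·r1 → [0,0,-15,-5]
  r3 -= -3·r2 → [0,0,0,4]

L=[[1,0,0,0],[-4,1,0,0],[5,-2,1,0],[2,4,-3,1]] U=[[1,-3,2,1],[0,5,-5,-5],[0,0,5,3],[0,0,0,4]]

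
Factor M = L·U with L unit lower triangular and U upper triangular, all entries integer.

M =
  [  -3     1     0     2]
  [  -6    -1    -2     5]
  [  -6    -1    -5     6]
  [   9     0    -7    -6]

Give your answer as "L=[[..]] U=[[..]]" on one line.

L=[[1,0,0,0],[2,1,0,0],[2,1,1,0],[-3,-1,3,1]] U=[[-3,1,0,2],[0,-3,-2,1],[0,0,-3,1],[0,0,0,-2]]

  R1 -= 2·R0 → [0,-3,-2,1]
  R2 -= 2·R0 → [0,-3,-5,2]
  R3 -= -3·R0 → [0,3,-7,0]
  R2 -= 1·R1 → [0,0,-3,1]
  R3 -= -1·R1 → [0,0,-9,1]
  R3 -= 3·R2 → [0,0,0,-2]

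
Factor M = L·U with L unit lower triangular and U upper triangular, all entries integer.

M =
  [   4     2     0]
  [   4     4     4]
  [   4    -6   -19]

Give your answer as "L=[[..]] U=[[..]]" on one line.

L=[[1,0,0],[1,1,0],[1,-4,1]] U=[[4,2,0],[0,2,4],[0,0,-3]]

  R1 -= 1·R0 → [0,2,4]
  R2 -= 1·R0 → [0,-8,-19]
  R2 -= -4·R1 → [0,0,-3]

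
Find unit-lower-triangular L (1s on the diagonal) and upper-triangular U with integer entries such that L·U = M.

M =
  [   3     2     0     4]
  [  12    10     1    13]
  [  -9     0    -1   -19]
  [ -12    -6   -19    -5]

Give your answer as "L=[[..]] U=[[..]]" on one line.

L=[[1,0,0,0],[4,1,0,0],[-3,3,1,0],[-4,1,5,1]] U=[[3,2,0,4],[0,2,1,-3],[0,0,-4,2],[0,0,0,4]]

  r1 -= 4·r0 → [0,2,1,-3]
  r2 -= -3·r0 → [0,6,-1,-7]
  r3 -= -4·r0 → [0,2,-19,11]
  r2 -= 3·r1 → [0,0,-4,2]
  r3 -= 1·r1 → [0,0,-20,14]
  r3 -= 5·r2 → [0,0,0,4]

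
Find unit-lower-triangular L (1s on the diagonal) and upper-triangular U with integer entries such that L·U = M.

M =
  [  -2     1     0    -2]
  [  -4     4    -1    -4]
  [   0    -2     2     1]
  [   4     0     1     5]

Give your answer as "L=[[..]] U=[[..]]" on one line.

L=[[1,0,0,0],[2,1,0,0],[0,-1,1,0],[-2,1,2,1]] U=[[-2,1,0,-2],[0,2,-1,0],[0,0,1,1],[0,0,0,-1]]

  r1 -= 2·r0 → [0,2,-1,0]
  r2 -= 0·r0 → [0,-2,2,1]
  r3 -= -2·r0 → [0,2,1,1]
  r2 -= -1·r1 → [0,0,1,1]
  r3 -= 1·r1 → [0,0,2,1]
  r3 -= 2·r2 → [0,0,0,-1]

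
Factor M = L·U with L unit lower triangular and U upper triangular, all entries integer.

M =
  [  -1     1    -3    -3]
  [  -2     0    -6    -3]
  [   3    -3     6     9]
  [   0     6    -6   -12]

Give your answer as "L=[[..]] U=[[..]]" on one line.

  r1 -= 2·r0 → [0,-2,0,3]
  r2 -= -3·r0 → [0,0,-3,0]
  r3 -= 0·r0 → [0,6,-6,-12]
  r2 -= 0·r1 → [0,0,-3,0]
  r3 -= -3·r1 → [0,0,-6,-3]
  r3 -= 2·r2 → [0,0,0,-3]

L=[[1,0,0,0],[2,1,0,0],[-3,0,1,0],[0,-3,2,1]] U=[[-1,1,-3,-3],[0,-2,0,3],[0,0,-3,0],[0,0,0,-3]]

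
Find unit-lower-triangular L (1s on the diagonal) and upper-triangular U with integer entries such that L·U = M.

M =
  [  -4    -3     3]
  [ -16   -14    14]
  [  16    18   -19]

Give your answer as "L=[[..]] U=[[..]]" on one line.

L=[[1,0,0],[4,1,0],[-4,-3,1]] U=[[-4,-3,3],[0,-2,2],[0,0,-1]]

  R1 -= 4·R0 → [0,-2,2]
  R2 -= -4·R0 → [0,6,-7]
  R2 -= -3·R1 → [0,0,-1]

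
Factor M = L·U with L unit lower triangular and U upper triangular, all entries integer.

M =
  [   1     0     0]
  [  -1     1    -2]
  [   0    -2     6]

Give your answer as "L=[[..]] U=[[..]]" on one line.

L=[[1,0,0],[-1,1,0],[0,-2,1]] U=[[1,0,0],[0,1,-2],[0,0,2]]

  row1 -= -1·row0 → [0,1,-2]
  row2 -= 0·row0 → [0,-2,6]
  row2 -= -2·row1 → [0,0,2]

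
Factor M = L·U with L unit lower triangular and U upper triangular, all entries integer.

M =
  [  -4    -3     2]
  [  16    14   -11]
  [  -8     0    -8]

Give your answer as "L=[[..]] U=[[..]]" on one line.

L=[[1,0,0],[-4,1,0],[2,3,1]] U=[[-4,-3,2],[0,2,-3],[0,0,-3]]

  R1 -= -4·R0 → [0,2,-3]
  R2 -= 2·R0 → [0,6,-12]
  R2 -= 3·R1 → [0,0,-3]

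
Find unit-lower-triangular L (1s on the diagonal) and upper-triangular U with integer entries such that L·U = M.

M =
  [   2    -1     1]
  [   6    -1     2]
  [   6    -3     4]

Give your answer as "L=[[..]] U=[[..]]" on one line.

L=[[1,0,0],[3,1,0],[3,0,1]] U=[[2,-1,1],[0,2,-1],[0,0,1]]

  R1 -= 3·R0 → [0,2,-1]
  R2 -= 3·R0 → [0,0,1]
  R2 -= 0·R1 → [0,0,1]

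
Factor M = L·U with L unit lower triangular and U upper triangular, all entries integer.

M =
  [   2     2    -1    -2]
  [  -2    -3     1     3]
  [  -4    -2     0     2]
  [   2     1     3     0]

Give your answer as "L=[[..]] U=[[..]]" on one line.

L=[[1,0,0,0],[-1,1,0,0],[-2,-2,1,0],[1,1,-2,1]] U=[[2,2,-1,-2],[0,-1,0,1],[0,0,-2,0],[0,0,0,1]]

  row1 -= -1·row0 → [0,-1,0,1]
  row2 -= -2·row0 → [0,2,-2,-2]
  row3 -= 1·row0 → [0,-1,4,2]
  row2 -= -2·row1 → [0,0,-2,0]
  row3 -= 1·row1 → [0,0,4,1]
  row3 -= -2·row2 → [0,0,0,1]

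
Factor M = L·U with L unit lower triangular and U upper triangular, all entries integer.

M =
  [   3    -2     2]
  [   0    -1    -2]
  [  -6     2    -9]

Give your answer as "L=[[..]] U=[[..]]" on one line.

L=[[1,0,0],[0,1,0],[-2,2,1]] U=[[3,-2,2],[0,-1,-2],[0,0,-1]]

  R1 -= 0·R0 → [0,-1,-2]
  R2 -= -2·R0 → [0,-2,-5]
  R2 -= 2·R1 → [0,0,-1]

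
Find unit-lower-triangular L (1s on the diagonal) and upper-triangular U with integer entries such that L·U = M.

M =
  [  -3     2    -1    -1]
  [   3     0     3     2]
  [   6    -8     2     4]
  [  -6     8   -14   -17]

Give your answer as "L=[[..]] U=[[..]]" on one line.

L=[[1,0,0,0],[-1,1,0,0],[-2,-2,1,0],[2,2,-4,1]] U=[[-3,2,-1,-1],[0,2,2,1],[0,0,4,4],[0,0,0,-1]]

  R1 -= -1·R0 → [0,2,2,1]
  R2 -= -2·R0 → [0,-4,0,2]
  R3 -= 2·R0 → [0,4,-12,-15]
  R2 -= -2·R1 → [0,0,4,4]
  R3 -= 2·R1 → [0,0,-16,-17]
  R3 -= -4·R2 → [0,0,0,-1]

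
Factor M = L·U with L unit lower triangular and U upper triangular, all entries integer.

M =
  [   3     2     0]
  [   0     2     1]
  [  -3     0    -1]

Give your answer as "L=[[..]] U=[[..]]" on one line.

  row1 -= 0·row0 → [0,2,1]
  row2 -= -1·row0 → [0,2,-1]
  row2 -= 1·row1 → [0,0,-2]

L=[[1,0,0],[0,1,0],[-1,1,1]] U=[[3,2,0],[0,2,1],[0,0,-2]]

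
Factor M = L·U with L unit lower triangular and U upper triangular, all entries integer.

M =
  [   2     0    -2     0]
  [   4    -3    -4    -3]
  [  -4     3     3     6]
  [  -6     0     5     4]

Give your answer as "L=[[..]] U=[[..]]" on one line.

  R1 -= 2·R0 → [0,-3,0,-3]
  R2 -= -2·R0 → [0,3,-1,6]
  R3 -= -3·R0 → [0,0,-1,4]
  R2 -= -1·R1 → [0,0,-1,3]
  R3 -= 0·R1 → [0,0,-1,4]
  R3 -= 1·R2 → [0,0,0,1]

L=[[1,0,0,0],[2,1,0,0],[-2,-1,1,0],[-3,0,1,1]] U=[[2,0,-2,0],[0,-3,0,-3],[0,0,-1,3],[0,0,0,1]]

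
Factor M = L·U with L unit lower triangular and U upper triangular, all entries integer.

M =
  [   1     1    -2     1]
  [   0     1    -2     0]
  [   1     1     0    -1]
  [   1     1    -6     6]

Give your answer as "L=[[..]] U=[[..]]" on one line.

  row1 -= 0·row0 → [0,1,-2,0]
  row2 -= 1·row0 → [0,0,2,-2]
  row3 -= 1·row0 → [0,0,-4,5]
  row2 -= 0·row1 → [0,0,2,-2]
  row3 -= 0·row1 → [0,0,-4,5]
  row3 -= -2·row2 → [0,0,0,1]

L=[[1,0,0,0],[0,1,0,0],[1,0,1,0],[1,0,-2,1]] U=[[1,1,-2,1],[0,1,-2,0],[0,0,2,-2],[0,0,0,1]]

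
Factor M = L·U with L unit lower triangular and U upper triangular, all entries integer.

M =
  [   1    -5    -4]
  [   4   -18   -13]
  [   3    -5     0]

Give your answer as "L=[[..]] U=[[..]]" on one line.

L=[[1,0,0],[4,1,0],[3,5,1]] U=[[1,-5,-4],[0,2,3],[0,0,-3]]

  r1 -= 4·r0 → [0,2,3]
  r2 -= 3·r0 → [0,10,12]
  r2 -= 5·r1 → [0,0,-3]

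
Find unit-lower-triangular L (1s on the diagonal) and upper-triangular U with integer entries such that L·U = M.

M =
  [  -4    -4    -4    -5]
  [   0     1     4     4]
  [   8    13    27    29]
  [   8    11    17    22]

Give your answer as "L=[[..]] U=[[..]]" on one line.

  r1 -= 0·r0 → [0,1,4,4]
  r2 -= -2·r0 → [0,5,19,19]
  r3 -= -2·r0 → [0,3,9,12]
  r2 -= 5·r1 → [0,0,-1,-1]
  r3 -= 3·r1 → [0,0,-3,0]
  r3 -= 3·r2 → [0,0,0,3]

L=[[1,0,0,0],[0,1,0,0],[-2,5,1,0],[-2,3,3,1]] U=[[-4,-4,-4,-5],[0,1,4,4],[0,0,-1,-1],[0,0,0,3]]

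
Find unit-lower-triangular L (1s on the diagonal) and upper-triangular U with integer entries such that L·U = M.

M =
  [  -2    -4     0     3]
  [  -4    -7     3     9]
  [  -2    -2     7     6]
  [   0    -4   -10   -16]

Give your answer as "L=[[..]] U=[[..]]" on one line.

  R1 -= 2·R0 → [0,1,3,3]
  R2 -= 1·R0 → [0,2,7,3]
  R3 -= 0·R0 → [0,-4,-10,-16]
  R2 -= 2·R1 → [0,0,1,-3]
  R3 -= -4·R1 → [0,0,2,-4]
  R3 -= 2·R2 → [0,0,0,2]

L=[[1,0,0,0],[2,1,0,0],[1,2,1,0],[0,-4,2,1]] U=[[-2,-4,0,3],[0,1,3,3],[0,0,1,-3],[0,0,0,2]]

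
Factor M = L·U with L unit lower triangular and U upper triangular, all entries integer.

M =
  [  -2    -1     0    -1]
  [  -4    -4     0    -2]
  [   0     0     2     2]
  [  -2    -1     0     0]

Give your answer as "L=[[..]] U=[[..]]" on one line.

  R1 -= 2·R0 → [0,-2,0,0]
  R2 -= 0·R0 → [0,0,2,2]
  R3 -= 1·R0 → [0,0,0,1]
  R2 -= 0·R1 → [0,0,2,2]
  R3 -= 0·R1 → [0,0,0,1]
  R3 -= 0·R2 → [0,0,0,1]

L=[[1,0,0,0],[2,1,0,0],[0,0,1,0],[1,0,0,1]] U=[[-2,-1,0,-1],[0,-2,0,0],[0,0,2,2],[0,0,0,1]]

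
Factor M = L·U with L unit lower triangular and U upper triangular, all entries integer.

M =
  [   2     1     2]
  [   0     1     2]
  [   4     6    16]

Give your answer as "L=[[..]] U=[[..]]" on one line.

  R1 -= 0·R0 → [0,1,2]
  R2 -= 2·R0 → [0,4,12]
  R2 -= 4·R1 → [0,0,4]

L=[[1,0,0],[0,1,0],[2,4,1]] U=[[2,1,2],[0,1,2],[0,0,4]]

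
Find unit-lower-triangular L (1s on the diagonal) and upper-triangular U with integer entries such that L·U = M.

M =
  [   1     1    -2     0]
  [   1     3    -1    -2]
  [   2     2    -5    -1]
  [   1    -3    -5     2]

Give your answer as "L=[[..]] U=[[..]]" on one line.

L=[[1,0,0,0],[1,1,0,0],[2,0,1,0],[1,-2,1,1]] U=[[1,1,-2,0],[0,2,1,-2],[0,0,-1,-1],[0,0,0,-1]]

  r1 -= 1·r0 → [0,2,1,-2]
  r2 -= 2·r0 → [0,0,-1,-1]
  r3 -= 1·r0 → [0,-4,-3,2]
  r2 -= 0·r1 → [0,0,-1,-1]
  r3 -= -2·r1 → [0,0,-1,-2]
  r3 -= 1·r2 → [0,0,0,-1]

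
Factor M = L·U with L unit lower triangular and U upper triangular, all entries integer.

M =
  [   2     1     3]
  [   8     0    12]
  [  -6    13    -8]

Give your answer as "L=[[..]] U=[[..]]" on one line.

L=[[1,0,0],[4,1,0],[-3,-4,1]] U=[[2,1,3],[0,-4,0],[0,0,1]]

  R1 -= 4·R0 → [0,-4,0]
  R2 -= -3·R0 → [0,16,1]
  R2 -= -4·R1 → [0,0,1]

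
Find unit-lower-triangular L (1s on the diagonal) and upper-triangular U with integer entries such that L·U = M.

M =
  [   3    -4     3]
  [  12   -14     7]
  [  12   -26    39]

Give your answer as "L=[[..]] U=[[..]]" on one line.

L=[[1,0,0],[4,1,0],[4,-5,1]] U=[[3,-4,3],[0,2,-5],[0,0,2]]

  r1 -= 4·r0 → [0,2,-5]
  r2 -= 4·r0 → [0,-10,27]
  r2 -= -5·r1 → [0,0,2]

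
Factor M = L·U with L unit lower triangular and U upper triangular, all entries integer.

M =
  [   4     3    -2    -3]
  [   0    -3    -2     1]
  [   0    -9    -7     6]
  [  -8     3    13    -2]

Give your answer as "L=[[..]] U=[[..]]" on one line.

  r1 -= 0·r0 → [0,-3,-2,1]
  r2 -= 0·r0 → [0,-9,-7,6]
  r3 -= -2·r0 → [0,9,9,-8]
  r2 -= 3·r1 → [0,0,-1,3]
  r3 -= -3·r1 → [0,0,3,-5]
  r3 -= -3·r2 → [0,0,0,4]

L=[[1,0,0,0],[0,1,0,0],[0,3,1,0],[-2,-3,-3,1]] U=[[4,3,-2,-3],[0,-3,-2,1],[0,0,-1,3],[0,0,0,4]]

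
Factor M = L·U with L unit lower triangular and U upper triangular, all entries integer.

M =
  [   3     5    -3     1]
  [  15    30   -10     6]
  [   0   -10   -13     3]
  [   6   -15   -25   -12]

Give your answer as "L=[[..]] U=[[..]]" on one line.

  r1 -= 5·r0 → [0,5,5,1]
  r2 -= 0·r0 → [0,-10,-13,3]
  r3 -= 2·r0 → [0,-25,-19,-14]
  r2 -= -2·r1 → [0,0,-3,5]
  r3 -= -5·r1 → [0,0,6,-9]
  r3 -= -2·r2 → [0,0,0,1]

L=[[1,0,0,0],[5,1,0,0],[0,-2,1,0],[2,-5,-2,1]] U=[[3,5,-3,1],[0,5,5,1],[0,0,-3,5],[0,0,0,1]]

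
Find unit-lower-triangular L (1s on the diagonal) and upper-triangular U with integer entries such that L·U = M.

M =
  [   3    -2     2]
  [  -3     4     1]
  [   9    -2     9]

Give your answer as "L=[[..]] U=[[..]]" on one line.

L=[[1,0,0],[-1,1,0],[3,2,1]] U=[[3,-2,2],[0,2,3],[0,0,-3]]

  row1 -= -1·row0 → [0,2,3]
  row2 -= 3·row0 → [0,4,3]
  row2 -= 2·row1 → [0,0,-3]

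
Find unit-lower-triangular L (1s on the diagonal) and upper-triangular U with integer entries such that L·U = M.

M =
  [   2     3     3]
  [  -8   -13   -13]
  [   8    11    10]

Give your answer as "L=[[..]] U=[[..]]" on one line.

L=[[1,0,0],[-4,1,0],[4,1,1]] U=[[2,3,3],[0,-1,-1],[0,0,-1]]

  row1 -= -4·row0 → [0,-1,-1]
  row2 -= 4·row0 → [0,-1,-2]
  row2 -= 1·row1 → [0,0,-1]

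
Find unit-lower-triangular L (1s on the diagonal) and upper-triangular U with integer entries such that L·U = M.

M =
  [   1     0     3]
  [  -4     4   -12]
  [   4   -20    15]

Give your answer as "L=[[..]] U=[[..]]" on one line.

  row1 -= -4·row0 → [0,4,0]
  row2 -= 4·row0 → [0,-20,3]
  row2 -= -5·row1 → [0,0,3]

L=[[1,0,0],[-4,1,0],[4,-5,1]] U=[[1,0,3],[0,4,0],[0,0,3]]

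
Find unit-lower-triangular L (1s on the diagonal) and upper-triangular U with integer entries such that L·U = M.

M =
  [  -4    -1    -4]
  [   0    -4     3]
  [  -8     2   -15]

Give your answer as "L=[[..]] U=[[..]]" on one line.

  r1 -= 0·r0 → [0,-4,3]
  r2 -= 2·r0 → [0,4,-7]
  r2 -= -1·r1 → [0,0,-4]

L=[[1,0,0],[0,1,0],[2,-1,1]] U=[[-4,-1,-4],[0,-4,3],[0,0,-4]]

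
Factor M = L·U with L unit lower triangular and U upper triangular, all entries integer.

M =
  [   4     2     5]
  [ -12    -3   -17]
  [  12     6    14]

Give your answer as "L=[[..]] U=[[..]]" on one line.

  row1 -= -3·row0 → [0,3,-2]
  row2 -= 3·row0 → [0,0,-1]
  row2 -= 0·row1 → [0,0,-1]

L=[[1,0,0],[-3,1,0],[3,0,1]] U=[[4,2,5],[0,3,-2],[0,0,-1]]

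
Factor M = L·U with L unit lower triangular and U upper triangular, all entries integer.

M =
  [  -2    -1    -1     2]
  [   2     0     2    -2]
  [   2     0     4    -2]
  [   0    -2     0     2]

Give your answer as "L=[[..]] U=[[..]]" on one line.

L=[[1,0,0,0],[-1,1,0,0],[-1,1,1,0],[0,2,-1,1]] U=[[-2,-1,-1,2],[0,-1,1,0],[0,0,2,0],[0,0,0,2]]

  r1 -= -1·r0 → [0,-1,1,0]
  r2 -= -1·r0 → [0,-1,3,0]
  r3 -= 0·r0 → [0,-2,0,2]
  r2 -= 1·r1 → [0,0,2,0]
  r3 -= 2·r1 → [0,0,-2,2]
  r3 -= -1·r2 → [0,0,0,2]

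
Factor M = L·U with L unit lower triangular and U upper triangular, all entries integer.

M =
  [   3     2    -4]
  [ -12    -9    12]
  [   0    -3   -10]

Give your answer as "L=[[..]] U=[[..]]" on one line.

L=[[1,0,0],[-4,1,0],[0,3,1]] U=[[3,2,-4],[0,-1,-4],[0,0,2]]

  row1 -= -4·row0 → [0,-1,-4]
  row2 -= 0·row0 → [0,-3,-10]
  row2 -= 3·row1 → [0,0,2]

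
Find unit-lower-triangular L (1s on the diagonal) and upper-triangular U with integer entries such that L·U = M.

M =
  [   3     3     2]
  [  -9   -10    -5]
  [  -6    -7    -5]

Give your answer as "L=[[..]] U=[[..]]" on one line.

L=[[1,0,0],[-3,1,0],[-2,1,1]] U=[[3,3,2],[0,-1,1],[0,0,-2]]

  row1 -= -3·row0 → [0,-1,1]
  row2 -= -2·row0 → [0,-1,-1]
  row2 -= 1·row1 → [0,0,-2]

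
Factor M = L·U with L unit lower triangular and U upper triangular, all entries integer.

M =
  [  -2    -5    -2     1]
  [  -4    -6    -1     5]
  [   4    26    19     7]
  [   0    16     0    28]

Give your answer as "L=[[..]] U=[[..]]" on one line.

  r1 -= 2·r0 → [0,4,3,3]
  r2 -= -2·r0 → [0,16,15,9]
  r3 -= 0·r0 → [0,16,0,28]
  r2 -= 4·r1 → [0,0,3,-3]
  r3 -= 4·r1 → [0,0,-12,16]
  r3 -= -4·r2 → [0,0,0,4]

L=[[1,0,0,0],[2,1,0,0],[-2,4,1,0],[0,4,-4,1]] U=[[-2,-5,-2,1],[0,4,3,3],[0,0,3,-3],[0,0,0,4]]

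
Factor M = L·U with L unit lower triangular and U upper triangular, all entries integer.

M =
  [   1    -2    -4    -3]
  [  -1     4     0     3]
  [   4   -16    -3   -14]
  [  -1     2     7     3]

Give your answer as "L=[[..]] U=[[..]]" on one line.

  r1 -= -1·r0 → [0,2,-4,0]
  r2 -= 4·r0 → [0,-8,13,-2]
  r3 -= -1·r0 → [0,0,3,0]
  r2 -= -4·r1 → [0,0,-3,-2]
  r3 -= 0·r1 → [0,0,3,0]
  r3 -= -1·r2 → [0,0,0,-2]

L=[[1,0,0,0],[-1,1,0,0],[4,-4,1,0],[-1,0,-1,1]] U=[[1,-2,-4,-3],[0,2,-4,0],[0,0,-3,-2],[0,0,0,-2]]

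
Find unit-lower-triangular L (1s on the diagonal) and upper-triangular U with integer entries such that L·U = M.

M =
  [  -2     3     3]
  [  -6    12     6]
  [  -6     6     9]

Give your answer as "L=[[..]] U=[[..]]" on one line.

  r1 -= 3·r0 → [0,3,-3]
  r2 -= 3·r0 → [0,-3,0]
  r2 -= -1·r1 → [0,0,-3]

L=[[1,0,0],[3,1,0],[3,-1,1]] U=[[-2,3,3],[0,3,-3],[0,0,-3]]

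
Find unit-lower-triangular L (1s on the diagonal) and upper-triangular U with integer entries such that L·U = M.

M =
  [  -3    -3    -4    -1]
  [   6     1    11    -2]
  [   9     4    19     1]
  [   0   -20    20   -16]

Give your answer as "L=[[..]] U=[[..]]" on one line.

L=[[1,0,0,0],[-2,1,0,0],[-3,1,1,0],[0,4,2,1]] U=[[-3,-3,-4,-1],[0,-5,3,-4],[0,0,4,2],[0,0,0,-4]]

  R1 -= -2·R0 → [0,-5,3,-4]
  R2 -= -3·R0 → [0,-5,7,-2]
  R3 -= 0·R0 → [0,-20,20,-16]
  R2 -= 1·R1 → [0,0,4,2]
  R3 -= 4·R1 → [0,0,8,0]
  R3 -= 2·R2 → [0,0,0,-4]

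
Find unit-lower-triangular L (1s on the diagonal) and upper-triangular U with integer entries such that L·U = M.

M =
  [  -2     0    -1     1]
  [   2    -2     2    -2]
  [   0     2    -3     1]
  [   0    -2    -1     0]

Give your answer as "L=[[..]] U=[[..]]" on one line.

  r1 -= -1·r0 → [0,-2,1,-1]
  r2 -= 0·r0 → [0,2,-3,1]
  r3 -= 0·r0 → [0,-2,-1,0]
  r2 -= -1·r1 → [0,0,-2,0]
  r3 -= 1·r1 → [0,0,-2,1]
  r3 -= 1·r2 → [0,0,0,1]

L=[[1,0,0,0],[-1,1,0,0],[0,-1,1,0],[0,1,1,1]] U=[[-2,0,-1,1],[0,-2,1,-1],[0,0,-2,0],[0,0,0,1]]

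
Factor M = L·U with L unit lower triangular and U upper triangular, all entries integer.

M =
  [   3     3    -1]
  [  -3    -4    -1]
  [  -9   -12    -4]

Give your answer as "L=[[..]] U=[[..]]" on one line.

  R1 -= -1·R0 → [0,-1,-2]
  R2 -= -3·R0 → [0,-3,-7]
  R2 -= 3·R1 → [0,0,-1]

L=[[1,0,0],[-1,1,0],[-3,3,1]] U=[[3,3,-1],[0,-1,-2],[0,0,-1]]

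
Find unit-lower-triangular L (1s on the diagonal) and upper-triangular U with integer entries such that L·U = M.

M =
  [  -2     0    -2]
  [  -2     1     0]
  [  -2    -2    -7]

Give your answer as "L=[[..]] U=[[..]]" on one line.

L=[[1,0,0],[1,1,0],[1,-2,1]] U=[[-2,0,-2],[0,1,2],[0,0,-1]]

  r1 -= 1·r0 → [0,1,2]
  r2 -= 1·r0 → [0,-2,-5]
  r2 -= -2·r1 → [0,0,-1]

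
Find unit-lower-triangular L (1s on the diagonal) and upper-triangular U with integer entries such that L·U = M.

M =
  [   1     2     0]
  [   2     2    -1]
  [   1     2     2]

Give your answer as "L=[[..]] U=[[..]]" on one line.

  R1 -= 2·R0 → [0,-2,-1]
  R2 -= 1·R0 → [0,0,2]
  R2 -= 0·R1 → [0,0,2]

L=[[1,0,0],[2,1,0],[1,0,1]] U=[[1,2,0],[0,-2,-1],[0,0,2]]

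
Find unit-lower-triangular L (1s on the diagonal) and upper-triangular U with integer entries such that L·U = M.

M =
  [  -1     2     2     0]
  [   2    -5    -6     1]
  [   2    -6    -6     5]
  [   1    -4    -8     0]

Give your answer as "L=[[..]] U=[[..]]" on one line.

L=[[1,0,0,0],[-2,1,0,0],[-2,2,1,0],[-1,2,-1,1]] U=[[-1,2,2,0],[0,-1,-2,1],[0,0,2,3],[0,0,0,1]]

  r1 -= -2·r0 → [0,-1,-2,1]
  r2 -= -2·r0 → [0,-2,-2,5]
  r3 -= -1·r0 → [0,-2,-6,0]
  r2 -= 2·r1 → [0,0,2,3]
  r3 -= 2·r1 → [0,0,-2,-2]
  r3 -= -1·r2 → [0,0,0,1]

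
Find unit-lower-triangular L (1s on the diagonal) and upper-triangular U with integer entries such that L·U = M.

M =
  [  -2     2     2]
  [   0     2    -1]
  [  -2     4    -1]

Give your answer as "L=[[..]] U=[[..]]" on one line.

  R1 -= 0·R0 → [0,2,-1]
  R2 -= 1·R0 → [0,2,-3]
  R2 -= 1·R1 → [0,0,-2]

L=[[1,0,0],[0,1,0],[1,1,1]] U=[[-2,2,2],[0,2,-1],[0,0,-2]]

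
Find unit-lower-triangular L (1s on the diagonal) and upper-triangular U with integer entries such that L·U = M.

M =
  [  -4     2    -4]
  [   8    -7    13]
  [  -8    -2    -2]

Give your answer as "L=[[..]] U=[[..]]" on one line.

L=[[1,0,0],[-2,1,0],[2,2,1]] U=[[-4,2,-4],[0,-3,5],[0,0,-4]]

  r1 -= -2·r0 → [0,-3,5]
  r2 -= 2·r0 → [0,-6,6]
  r2 -= 2·r1 → [0,0,-4]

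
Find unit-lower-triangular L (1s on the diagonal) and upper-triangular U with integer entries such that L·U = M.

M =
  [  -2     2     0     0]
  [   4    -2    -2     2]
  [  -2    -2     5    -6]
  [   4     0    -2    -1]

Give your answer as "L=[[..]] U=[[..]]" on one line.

  r1 -= -2·r0 → [0,2,-2,2]
  r2 -= 1·r0 → [0,-4,5,-6]
  r3 -= -2·r0 → [0,4,-2,-1]
  r2 -= -2·r1 → [0,0,1,-2]
  r3 -= 2·r1 → [0,0,2,-5]
  r3 -= 2·r2 → [0,0,0,-1]

L=[[1,0,0,0],[-2,1,0,0],[1,-2,1,0],[-2,2,2,1]] U=[[-2,2,0,0],[0,2,-2,2],[0,0,1,-2],[0,0,0,-1]]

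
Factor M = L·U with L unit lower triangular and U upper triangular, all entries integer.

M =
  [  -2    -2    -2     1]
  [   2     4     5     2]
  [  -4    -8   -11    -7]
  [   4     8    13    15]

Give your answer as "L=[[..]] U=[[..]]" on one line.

L=[[1,0,0,0],[-1,1,0,0],[2,-2,1,0],[-2,2,-3,1]] U=[[-2,-2,-2,1],[0,2,3,3],[0,0,-1,-3],[0,0,0,2]]

  row1 -= -1·row0 → [0,2,3,3]
  row2 -= 2·row0 → [0,-4,-7,-9]
  row3 -= -2·row0 → [0,4,9,17]
  row2 -= -2·row1 → [0,0,-1,-3]
  row3 -= 2·row1 → [0,0,3,11]
  row3 -= -3·row2 → [0,0,0,2]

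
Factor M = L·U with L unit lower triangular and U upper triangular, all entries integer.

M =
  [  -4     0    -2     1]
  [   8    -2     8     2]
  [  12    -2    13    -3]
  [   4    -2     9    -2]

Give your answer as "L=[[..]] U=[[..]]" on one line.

  R1 -= -2·R0 → [0,-2,4,4]
  R2 -= -3·R0 → [0,-2,7,0]
  R3 -= -1·R0 → [0,-2,7,-1]
  R2 -= 1·R1 → [0,0,3,-4]
  R3 -= 1·R1 → [0,0,3,-5]
  R3 -= 1·R2 → [0,0,0,-1]

L=[[1,0,0,0],[-2,1,0,0],[-3,1,1,0],[-1,1,1,1]] U=[[-4,0,-2,1],[0,-2,4,4],[0,0,3,-4],[0,0,0,-1]]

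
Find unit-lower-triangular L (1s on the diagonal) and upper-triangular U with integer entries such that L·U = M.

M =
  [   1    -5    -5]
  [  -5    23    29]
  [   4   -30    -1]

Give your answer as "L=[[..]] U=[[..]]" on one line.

  R1 -= -5·R0 → [0,-2,4]
  R2 -= 4·R0 → [0,-10,19]
  R2 -= 5·R1 → [0,0,-1]

L=[[1,0,0],[-5,1,0],[4,5,1]] U=[[1,-5,-5],[0,-2,4],[0,0,-1]]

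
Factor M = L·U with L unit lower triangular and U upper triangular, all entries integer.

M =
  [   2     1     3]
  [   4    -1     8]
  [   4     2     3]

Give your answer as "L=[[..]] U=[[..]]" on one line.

  R1 -= 2·R0 → [0,-3,2]
  R2 -= 2·R0 → [0,0,-3]
  R2 -= 0·R1 → [0,0,-3]

L=[[1,0,0],[2,1,0],[2,0,1]] U=[[2,1,3],[0,-3,2],[0,0,-3]]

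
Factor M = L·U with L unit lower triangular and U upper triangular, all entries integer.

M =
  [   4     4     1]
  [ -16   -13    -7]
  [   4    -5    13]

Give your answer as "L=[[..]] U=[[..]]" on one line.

L=[[1,0,0],[-4,1,0],[1,-3,1]] U=[[4,4,1],[0,3,-3],[0,0,3]]

  r1 -= -4·r0 → [0,3,-3]
  r2 -= 1·r0 → [0,-9,12]
  r2 -= -3·r1 → [0,0,3]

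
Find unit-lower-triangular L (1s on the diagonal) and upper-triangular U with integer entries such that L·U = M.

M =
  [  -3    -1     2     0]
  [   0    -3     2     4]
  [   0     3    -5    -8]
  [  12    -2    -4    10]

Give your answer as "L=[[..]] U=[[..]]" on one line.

  r1 -= 0·r0 → [0,-3,2,4]
  r2 -= 0·r0 → [0,3,-5,-8]
  r3 -= -4·r0 → [0,-6,4,10]
  r2 -= -1·r1 → [0,0,-3,-4]
  r3 -= 2·r1 → [0,0,0,2]
  r3 -= 0·r2 → [0,0,0,2]

L=[[1,0,0,0],[0,1,0,0],[0,-1,1,0],[-4,2,0,1]] U=[[-3,-1,2,0],[0,-3,2,4],[0,0,-3,-4],[0,0,0,2]]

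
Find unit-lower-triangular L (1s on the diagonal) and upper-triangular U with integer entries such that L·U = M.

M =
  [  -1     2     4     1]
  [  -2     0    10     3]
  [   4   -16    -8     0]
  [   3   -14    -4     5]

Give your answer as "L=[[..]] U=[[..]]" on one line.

L=[[1,0,0,0],[2,1,0,0],[-4,2,1,0],[-3,2,1,1]] U=[[-1,2,4,1],[0,-4,2,1],[0,0,4,2],[0,0,0,4]]

  row1 -= 2·row0 → [0,-4,2,1]
  row2 -= -4·row0 → [0,-8,8,4]
  row3 -= -3·row0 → [0,-8,8,8]
  row2 -= 2·row1 → [0,0,4,2]
  row3 -= 2·row1 → [0,0,4,6]
  row3 -= 1·row2 → [0,0,0,4]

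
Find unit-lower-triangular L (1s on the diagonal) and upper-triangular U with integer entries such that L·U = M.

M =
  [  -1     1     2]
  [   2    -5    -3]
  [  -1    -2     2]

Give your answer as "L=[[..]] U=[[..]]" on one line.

  row1 -= -2·row0 → [0,-3,1]
  row2 -= 1·row0 → [0,-3,0]
  row2 -= 1·row1 → [0,0,-1]

L=[[1,0,0],[-2,1,0],[1,1,1]] U=[[-1,1,2],[0,-3,1],[0,0,-1]]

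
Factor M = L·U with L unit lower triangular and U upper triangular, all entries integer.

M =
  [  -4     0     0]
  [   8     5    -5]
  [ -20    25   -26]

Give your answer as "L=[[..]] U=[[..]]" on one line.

L=[[1,0,0],[-2,1,0],[5,5,1]] U=[[-4,0,0],[0,5,-5],[0,0,-1]]

  r1 -= -2·r0 → [0,5,-5]
  r2 -= 5·r0 → [0,25,-26]
  r2 -= 5·r1 → [0,0,-1]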